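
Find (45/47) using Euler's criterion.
(45/47) = 45^{23} mod 47 = -1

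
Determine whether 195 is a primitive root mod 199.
ord_199(195) divides 198. For each prime q|198: 195^{99}≡198, 195^{66}≡92, 195^{18}≡139, none ≡ 1. So 195 has order 198 and is a primitive root mod 199.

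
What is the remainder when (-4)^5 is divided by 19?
By repeated squaring (mod 19): (-4)^{1}≡15, (-4)^{2}≡16, (-4)^{4}≡9. Then (-4)^{5} = (-4)^{4+1} ≡ 9 × 15 ≡ 2 (mod 19)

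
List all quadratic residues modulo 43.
Squares in Z_43*: {1, 4, 6, 9, 10, 11, 13, 14, 15, 16, 17, 21, 23, 24, 25, 31, 35, 36, 38, 40, 41}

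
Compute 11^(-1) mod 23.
Since 23 is prime, by Fermat 11^(-1) ≡ 11^{21} ≡ 21 mod 23. Verify: 11 × 21 = 231 ≡ 1 mod 23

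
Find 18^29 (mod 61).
By repeated squaring (mod 61): 18^{1}≡18, 18^{2}≡19, 18^{4}≡56, 18^{8}≡25, 18^{16}≡15. Then 18^{29} = 18^{16+8+4+1} ≡ 15 × 25 × 56 × 18 ≡ 44 (mod 61)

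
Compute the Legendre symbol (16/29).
(16/29) = 16^{14} mod 29 = 1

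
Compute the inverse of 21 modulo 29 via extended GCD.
Extended GCD: 21(-11) + 29(8) = 1. So 21^(-1) ≡ -11 ≡ 18 mod 29. Verify: 21 × 18 = 378 ≡ 1 mod 29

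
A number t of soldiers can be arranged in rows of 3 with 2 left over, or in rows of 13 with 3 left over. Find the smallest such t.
M = 3 × 13 = 39. M₁ = 13, y₁ ≡ 1 (mod 3). M₂ = 3, y₂ ≡ 9 (mod 13). t = 2×13×1 + 3×3×9 ≡ 29 (mod 39)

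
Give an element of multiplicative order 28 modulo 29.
2 has order 28 mod 29 since 2^{28} ≡ 1 mod 29 and no smaller power works.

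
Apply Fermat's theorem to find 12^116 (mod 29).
By Fermat: 12^{28} ≡ 1 (mod 29). 116 = 4×28 + 4. So 12^{116} ≡ 12^{4} ≡ 1 (mod 29)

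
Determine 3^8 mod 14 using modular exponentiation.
By repeated squaring (mod 14): 3^{1}≡3, 3^{2}≡9, 3^{4}≡11, 3^{8}≡9. So 3^{8} ≡ 9 (mod 14)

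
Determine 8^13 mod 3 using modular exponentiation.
Using Fermat: 8^{2} ≡ 1 (mod 3). 13 ≡ 1 (mod 2). So 8^{13} ≡ 8^{1} ≡ 2 (mod 3)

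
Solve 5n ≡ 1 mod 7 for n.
Since 7 is prime, by Fermat 5^(-1) ≡ 5^{5} ≡ 3 mod 7. Verify: 5 × 3 = 15 ≡ 1 mod 7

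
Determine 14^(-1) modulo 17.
Since 17 is prime, by Fermat 14^(-1) ≡ 14^{15} ≡ 11 (mod 17). Verify: 14 × 11 = 154 ≡ 1 (mod 17)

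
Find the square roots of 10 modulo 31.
The square roots of 10 mod 31 are 14 and 17. Verify: 14² = 196 ≡ 10 (mod 31)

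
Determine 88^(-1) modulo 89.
Since 89 is prime, by Fermat 88^(-1) ≡ 88^{87} ≡ 88 mod 89. Verify: 88 × 88 = 7744 ≡ 1 mod 89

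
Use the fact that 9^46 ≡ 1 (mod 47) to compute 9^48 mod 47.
By Fermat: 9^{46} ≡ 1 (mod 47). So 9^{48} = 9^{46} · 9^{2} ≡ 9^{2} ≡ 34 (mod 47)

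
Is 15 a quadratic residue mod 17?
By Euler's criterion: 15^{8} ≡ 1 mod 17. Since this equals 1, 15 is a QR.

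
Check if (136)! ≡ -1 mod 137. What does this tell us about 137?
(136)! mod 137 = 136. Since this equals -1 mod 137, Wilson confirms 137 is prime.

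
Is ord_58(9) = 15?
Powers of 9 mod 58: 9^1≡9, 9^2≡23, 9^3≡33, 9^4≡7, 9^5≡5, 9^6≡45, 9^7≡57, 9^8≡49, 9^9≡35, 9^10≡25, 9^11≡51, 9^12≡53, 9^13≡13, 9^14≡1. Already 9^14≡1, so the order is 14 < 15. No, the actual order is 14.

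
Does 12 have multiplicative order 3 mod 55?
Powers of 12 mod 55: 12^1≡12, 12^2≡34, 12^3≡23, 12^4≡1. 12^3≡23≢1, so ord ≠ 3. No, the actual order is 4.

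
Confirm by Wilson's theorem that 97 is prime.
(96)! mod 97 = 96. Since this equals -1 (mod 97), Wilson confirms 97 is prime.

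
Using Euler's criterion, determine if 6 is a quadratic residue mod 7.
By Euler's criterion: 6^{3} ≡ 6 mod 7. Since this equals -1 (≡ 6), 6 is not a QR.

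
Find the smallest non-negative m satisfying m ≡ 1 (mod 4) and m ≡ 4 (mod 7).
M = 4 × 7 = 28. M₁ = 7, y₁ ≡ 3 (mod 4). M₂ = 4, y₂ ≡ 2 (mod 7). m = 1×7×3 + 4×4×2 ≡ 25 (mod 28)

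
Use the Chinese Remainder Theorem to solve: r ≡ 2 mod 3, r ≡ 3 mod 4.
M = 3 × 4 = 12. M₁ = 4, y₁ ≡ 1 mod 3. M₂ = 3, y₂ ≡ 3 mod 4. r = 2×4×1 + 3×3×3 ≡ 11 mod 12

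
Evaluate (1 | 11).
(1/11) = 1^{5} mod 11 = 1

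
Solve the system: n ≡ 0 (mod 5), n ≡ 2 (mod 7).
M = 5 × 7 = 35. M₁ = 7, y₁ ≡ 3 (mod 5). M₂ = 5, y₂ ≡ 3 (mod 7). n = 0×7×3 + 2×5×3 ≡ 30 (mod 35)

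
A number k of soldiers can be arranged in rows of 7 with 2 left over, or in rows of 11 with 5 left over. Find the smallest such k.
M = 7 × 11 = 77. M₁ = 11, y₁ ≡ 2 mod 7. M₂ = 7, y₂ ≡ 8 mod 11. k = 2×11×2 + 5×7×8 ≡ 16 mod 77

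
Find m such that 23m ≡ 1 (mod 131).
Since 131 is prime, by Fermat 23^(-1) ≡ 23^{129} ≡ 57 (mod 131). Verify: 23 × 57 = 1311 ≡ 1 (mod 131)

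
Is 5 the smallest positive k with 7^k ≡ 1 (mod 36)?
Powers of 7 mod 36: 7^1≡7, 7^2≡13, 7^3≡19, 7^4≡25, 7^5≡31, 7^6≡1. 7^5≡31≢1, so ord ≠ 5. No, the actual order is 6.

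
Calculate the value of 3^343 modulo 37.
Using Fermat: 3^{36} ≡ 1 (mod 37). 343 ≡ 19 (mod 36). So 3^{343} ≡ 3^{19} ≡ 3 (mod 37)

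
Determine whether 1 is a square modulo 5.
By Euler's criterion: 1^{2} ≡ 1 mod 5. Since this equals 1, 1 is a QR.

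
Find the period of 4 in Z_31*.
Powers of 4 mod 31: 4^1≡4, 4^2≡16, 4^3≡2, 4^4≡8, 4^5≡1. ord_31(4) = 5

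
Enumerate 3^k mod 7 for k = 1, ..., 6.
3^1, 3^2, ..., 3^{6} mod 7: [3, 2, 6, 4, 5, 1]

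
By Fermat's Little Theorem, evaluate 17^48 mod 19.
By Fermat: 17^{18} ≡ 1 mod 19. 48 = 2×18 + 12. So 17^{48} ≡ 17^{12} ≡ 11 mod 19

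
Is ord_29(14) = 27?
Powers of 14 mod 29: 14^1≡14, 14^2≡22, 14^3≡18, 14^4≡20, 14^5≡19, 14^6≡5, 14^7≡12, 14^8≡23, 14^9≡3, 14^10≡13, 14^11≡8, 14^12≡25, 14^13≡2, 14^14≡28, 14^15≡15, 14^16≡7, 14^17≡11, 14^18≡9, 14^19≡10, 14^20≡24, 14^21≡17, 14^22≡6, 14^23≡26, 14^24≡16, 14^25≡21, 14^26≡4, 14^27≡27, 14^28≡1. 14^27≡27≢1, so ord ≠ 27. No, the actual order is 28.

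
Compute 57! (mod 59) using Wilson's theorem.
(58)! = (57)! × (58) ≡ -1 (mod 59). So (57)! ≡ -1 × (58)^(-1) ≡ (-1)×(-1) = 1 (mod 59)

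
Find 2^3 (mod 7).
2^{3} = 8 ≡ 1 (mod 7)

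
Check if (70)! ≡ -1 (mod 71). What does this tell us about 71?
(70)! mod 71 = 70. Since this equals -1 (mod 71), Wilson confirms 71 is prime.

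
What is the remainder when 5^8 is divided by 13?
By repeated squaring mod 13: 5^{1}≡5, 5^{2}≡12, 5^{4}≡1, 5^{8}≡1. So 5^{8} ≡ 1 mod 13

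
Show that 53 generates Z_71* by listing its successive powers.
53^1, 53^2, ..., 53^{70} mod 71: [53, 40, 61, 38, 26, 29, 46, 24, 65, 37, 44, 60, 56, 57, 39, 8, 69, 36, 62, 20, 66, 19, 13, 50, 23, 12, 68, 54, 22, 30, 28, 64, 55, 4, 70, 18, 31, 10, 33, 45, 42, 25, 47, 6, 34, 27, 11, 15, 14, 32, 63, 2, 35, 9, 51, 5, 52, 58, 21, 48, 59, 3, 17, 49, 41, 43, 7, 16, 67, 1]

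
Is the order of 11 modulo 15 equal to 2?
Powers of 11 mod 15: 11^1≡11, 11^2≡1. First k with 11^k≡1 is k=2. Yes, ord_15(11) = 2.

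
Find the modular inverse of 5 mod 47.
Since 47 is prime, by Fermat 5^(-1) ≡ 5^{45} ≡ 19 mod 47. Verify: 5 × 19 = 95 ≡ 1 mod 47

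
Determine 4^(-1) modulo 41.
Since 41 is prime, by Fermat 4^(-1) ≡ 4^{39} ≡ 31 mod 41. Verify: 4 × 31 = 124 ≡ 1 mod 41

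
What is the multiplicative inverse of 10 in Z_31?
Since 31 is prime, by Fermat 10^(-1) ≡ 10^{29} ≡ 28 mod 31. Verify: 10 × 28 = 280 ≡ 1 mod 31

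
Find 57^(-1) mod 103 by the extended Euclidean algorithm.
Extended GCD: 57(47) + 103(-26) = 1. So 57^(-1) ≡ 47 mod 103. Verify: 57 × 47 = 2679 ≡ 1 mod 103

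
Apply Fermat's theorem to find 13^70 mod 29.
By Fermat: 13^{28} ≡ 1 mod 29. 70 = 2×28 + 14. So 13^{70} ≡ 13^{14} ≡ 1 mod 29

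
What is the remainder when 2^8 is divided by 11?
By repeated squaring (mod 11): 2^{1}≡2, 2^{2}≡4, 2^{4}≡5, 2^{8}≡3. So 2^{8} ≡ 3 (mod 11)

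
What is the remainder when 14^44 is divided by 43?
Using Fermat: 14^{42} ≡ 1 (mod 43). 44 ≡ 2 (mod 42). So 14^{44} ≡ 14^{2} ≡ 24 (mod 43)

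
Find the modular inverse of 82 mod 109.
Since 109 is prime, by Fermat 82^(-1) ≡ 82^{107} ≡ 4 (mod 109). Verify: 82 × 4 = 328 ≡ 1 (mod 109)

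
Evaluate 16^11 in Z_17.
By repeated squaring (mod 17): 16^{1}≡16, 16^{2}≡1, 16^{4}≡1, 16^{8}≡1. Then 16^{11} = 16^{8+2+1} ≡ 1 × 1 × 16 ≡ 16 (mod 17)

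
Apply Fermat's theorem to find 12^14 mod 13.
By Fermat: 12^{12} ≡ 1 mod 13. So 12^{14} = 12^{12} · 12^{2} ≡ 12^{2} ≡ 1 mod 13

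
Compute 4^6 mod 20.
By repeated squaring (mod 20): 4^{1}≡4, 4^{2}≡16, 4^{4}≡16. Then 4^{6} = 4^{4+2} ≡ 16 × 16 ≡ 16 (mod 20)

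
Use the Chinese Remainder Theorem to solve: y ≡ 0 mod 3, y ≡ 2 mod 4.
M = 3 × 4 = 12. M₁ = 4, y₁ ≡ 1 mod 3. M₂ = 3, y₂ ≡ 3 mod 4. y = 0×4×1 + 2×3×3 ≡ 6 mod 12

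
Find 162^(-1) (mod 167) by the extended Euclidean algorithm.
Extended GCD: 162(-67) + 167(65) = 1. So 162^(-1) ≡ -67 ≡ 100 (mod 167). Verify: 162 × 100 = 16200 ≡ 1 (mod 167)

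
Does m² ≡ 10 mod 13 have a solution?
By Euler's criterion: 10^{6} ≡ 1 mod 13. Since this equals 1, 10 is a QR.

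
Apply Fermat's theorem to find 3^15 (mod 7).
By Fermat: 3^{6} ≡ 1 (mod 7). 15 = 2×6 + 3. So 3^{15} ≡ 3^{3} ≡ 6 (mod 7)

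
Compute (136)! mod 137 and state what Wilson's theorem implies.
(136)! mod 137 = 136. Since this equals -1 (mod 137), Wilson confirms 137 is prime.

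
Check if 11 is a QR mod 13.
By Euler's criterion: 11^{6} ≡ 12 (mod 13). Since this equals -1 (≡ 12), 11 is not a QR.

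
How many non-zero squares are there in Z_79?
Exactly half the non-zero residues mod a prime are QRs: (79-1)/2 = 39.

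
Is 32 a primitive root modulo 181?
32^{36} ≡ 1 (mod 181) and 36 < 180, so ord_181(32) = 36 ≠ 180 and 32 is not a primitive root.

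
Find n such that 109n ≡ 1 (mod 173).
Since 173 is prime, by Fermat 109^(-1) ≡ 109^{171} ≡ 100 (mod 173). Verify: 109 × 100 = 10900 ≡ 1 (mod 173)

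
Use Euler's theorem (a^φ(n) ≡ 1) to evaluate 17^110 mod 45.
By Euler: 17^{24} ≡ 1 (mod 45) since gcd(17, 45) = 1. 110 = 4×24 + 14. So 17^{110} ≡ 17^{14} ≡ 19 (mod 45)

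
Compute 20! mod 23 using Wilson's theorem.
(22)! = (20)! × (21) × (22) ≡ -1 mod 23. So (20)! ≡ -1 × [(22)(21)]^(-1) ≡ 11 mod 23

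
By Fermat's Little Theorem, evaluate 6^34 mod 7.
By Fermat: 6^{6} ≡ 1 mod 7. 34 = 5×6 + 4. So 6^{34} ≡ 6^{4} ≡ 1 mod 7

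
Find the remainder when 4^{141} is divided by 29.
By Fermat: 4^{28} ≡ 1 (mod 29). 141 = 5×28 + 1. So 4^{141} ≡ 4^{1} ≡ 4 (mod 29)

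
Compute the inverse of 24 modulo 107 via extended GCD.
Extended GCD: 24(-49) + 107(11) = 1. So 24^(-1) ≡ -49 ≡ 58 (mod 107). Verify: 24 × 58 = 1392 ≡ 1 (mod 107)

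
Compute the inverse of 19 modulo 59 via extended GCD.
Extended GCD: 19(28) + 59(-9) = 1. So 19^(-1) ≡ 28 (mod 59). Verify: 19 × 28 = 532 ≡ 1 (mod 59)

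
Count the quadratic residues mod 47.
The squaring map on Z_47* is 2-to-1, so there are (46)/2 = 23 QRs.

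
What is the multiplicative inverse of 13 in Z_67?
Since 67 is prime, by Fermat 13^(-1) ≡ 13^{65} ≡ 31 (mod 67). Verify: 13 × 31 = 403 ≡ 1 (mod 67)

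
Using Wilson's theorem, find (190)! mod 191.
By Wilson's theorem, (190)! ≡ -1 ≡ 190 (mod 191)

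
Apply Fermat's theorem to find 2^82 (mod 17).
By Fermat: 2^{16} ≡ 1 (mod 17). 82 = 5×16 + 2. So 2^{82} ≡ 2^{2} ≡ 4 (mod 17)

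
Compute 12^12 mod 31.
By repeated squaring (mod 31): 12^{1}≡12, 12^{2}≡20, 12^{4}≡28, 12^{8}≡9. Then 12^{12} = 12^{8+4} ≡ 9 × 28 ≡ 4 (mod 31)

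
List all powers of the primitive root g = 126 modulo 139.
126^1, 126^2, ..., 126^{138} mod 139: [126, 30, 27, 66, 115, 34, 114, 47, 84, 20, 18, 44, 123, 69, 76, 124, 56, 106, 12, 122, 82, 46, 97, 129, 130, 117, 8, 35, 101, 77, 111, 86, 133, 78, 98, 116, 21, 5, 74, 11, 135, 52, 19, 31, 14, 96, 3, 100, 90, 81, 59, 67, 102, 64, 2, 113, 60, 54, 132, 91, 68, 89, 94, 29, 40, 36, 88, 107, 138, 13, 109, 112, 73, 24, 105, 25, 92, 55, 119, 121, 95, 16, 70, 63, 15, 83, 33, 127, 17, 57, 93, 42, 10, 9, 22, 131, 104, 38, 62, 28, 53, 6, 61, 41, 23, 118, 134, 65, 128, 4, 87, 120, 108, 125, 43, 136, 39, 49, 58, 80, 72, 37, 75, 137, 26, 79, 85, 7, 48, 71, 50, 45, 110, 99, 103, 51, 32, 1]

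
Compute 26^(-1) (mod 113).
Since 113 is prime, by Fermat 26^(-1) ≡ 26^{111} ≡ 100 (mod 113). Verify: 26 × 100 = 2600 ≡ 1 (mod 113)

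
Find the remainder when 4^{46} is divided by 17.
By Fermat: 4^{16} ≡ 1 (mod 17). 46 = 2×16 + 14. So 4^{46} ≡ 4^{14} ≡ 16 (mod 17)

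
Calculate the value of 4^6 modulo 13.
By repeated squaring (mod 13): 4^{1}≡4, 4^{2}≡3, 4^{4}≡9. Then 4^{6} = 4^{4+2} ≡ 9 × 3 ≡ 1 (mod 13)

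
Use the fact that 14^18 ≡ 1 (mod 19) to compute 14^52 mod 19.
By Fermat: 14^{18} ≡ 1 (mod 19). 52 = 2×18 + 16. So 14^{52} ≡ 14^{16} ≡ 16 (mod 19)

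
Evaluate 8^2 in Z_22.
8^{2} = 64 ≡ 20 mod 22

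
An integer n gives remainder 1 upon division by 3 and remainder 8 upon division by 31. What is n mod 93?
M = 3 × 31 = 93. M₁ = 31, y₁ ≡ 1 mod 3. M₂ = 3, y₂ ≡ 21 mod 31. n = 1×31×1 + 8×3×21 ≡ 70 mod 93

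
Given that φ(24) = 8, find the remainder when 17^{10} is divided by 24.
By Euler: 17^{8} ≡ 1 mod 24 since gcd(17, 24) = 1. 10 = 1×8 + 2. So 17^{10} ≡ 17^{2} ≡ 1 mod 24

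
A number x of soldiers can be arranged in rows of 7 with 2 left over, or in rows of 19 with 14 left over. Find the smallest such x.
M = 7 × 19 = 133. M₁ = 19, y₁ ≡ 3 mod 7. M₂ = 7, y₂ ≡ 11 mod 19. x = 2×19×3 + 14×7×11 ≡ 128 mod 133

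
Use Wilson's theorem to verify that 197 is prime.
(196)! mod 197 = 196. Since this equals -1 (mod 197), Wilson confirms 197 is prime.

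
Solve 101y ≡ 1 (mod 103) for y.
Since 103 is prime, by Fermat 101^(-1) ≡ 101^{101} ≡ 51 (mod 103). Verify: 101 × 51 = 5151 ≡ 1 (mod 103)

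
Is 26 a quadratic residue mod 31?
By Euler's criterion: 26^{15} ≡ 30 (mod 31). Since this equals -1 (≡ 30), 26 is not a QR.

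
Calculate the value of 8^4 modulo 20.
8^{4} = 4096 ≡ 16 mod 20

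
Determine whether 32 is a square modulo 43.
By Euler's criterion: 32^{21} ≡ 42 mod 43. Since this equals -1 (≡ 42), 32 is not a QR.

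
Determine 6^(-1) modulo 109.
Since 109 is prime, by Fermat 6^(-1) ≡ 6^{107} ≡ 91 mod 109. Verify: 6 × 91 = 546 ≡ 1 mod 109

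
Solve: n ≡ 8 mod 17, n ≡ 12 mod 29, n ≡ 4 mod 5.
M = 17 × 29 × 5 = 2465. M₁ = 145, y₁ ≡ 2 mod 17. M₂ = 85, y₂ ≡ 14 mod 29. M₃ = 493, y₃ ≡ 2 mod 5. n = 8×145×2 + 12×85×14 + 4×493×2 ≡ 824 mod 2465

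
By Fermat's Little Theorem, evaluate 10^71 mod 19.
By Fermat: 10^{18} ≡ 1 (mod 19). 71 = 3×18 + 17. So 10^{71} ≡ 10^{17} ≡ 2 (mod 19)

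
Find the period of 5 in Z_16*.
Powers of 5 mod 16: 5^1≡5, 5^2≡9, 5^3≡13, 5^4≡1. Order = 4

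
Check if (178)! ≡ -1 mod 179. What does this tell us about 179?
(178)! mod 179 = 178. Since this equals -1 mod 179, Wilson confirms 179 is prime.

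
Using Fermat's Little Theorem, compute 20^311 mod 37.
By Fermat: 20^{36} ≡ 1 (mod 37). 311 ≡ 23 (mod 36). So 20^{311} ≡ 20^{23} ≡ 19 (mod 37)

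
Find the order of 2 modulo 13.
Powers of 2 mod 13: 2^1≡2, 2^2≡4, 2^3≡8, 2^4≡3, 2^5≡6, 2^6≡12, 2^7≡11, 2^8≡9, 2^9≡5, 2^10≡10, 2^11≡7, 2^12≡1. So the order of 2 is 12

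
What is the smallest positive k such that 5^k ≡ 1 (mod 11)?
Powers of 5 mod 11: 5^1≡5, 5^2≡3, 5^3≡4, 5^4≡9, 5^5≡1. So the order of 5 is 5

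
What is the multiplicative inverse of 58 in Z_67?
Since 67 is prime, by Fermat 58^(-1) ≡ 58^{65} ≡ 52 (mod 67). Verify: 58 × 52 = 3016 ≡ 1 (mod 67)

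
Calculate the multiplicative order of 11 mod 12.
Powers of 11 mod 12: 11^1≡11, 11^2≡1. Order = 2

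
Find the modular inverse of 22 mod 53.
Since 53 is prime, by Fermat 22^(-1) ≡ 22^{51} ≡ 41 mod 53. Verify: 22 × 41 = 902 ≡ 1 mod 53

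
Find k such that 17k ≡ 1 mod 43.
Since 43 is prime, by Fermat 17^(-1) ≡ 17^{41} ≡ 38 mod 43. Verify: 17 × 38 = 646 ≡ 1 mod 43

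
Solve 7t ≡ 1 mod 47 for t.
Since 47 is prime, by Fermat 7^(-1) ≡ 7^{45} ≡ 27 mod 47. Verify: 7 × 27 = 189 ≡ 1 mod 47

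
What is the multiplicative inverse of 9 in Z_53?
Since 53 is prime, by Fermat 9^(-1) ≡ 9^{51} ≡ 6 (mod 53). Verify: 9 × 6 = 54 ≡ 1 (mod 53)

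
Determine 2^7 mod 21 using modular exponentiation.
By repeated squaring (mod 21): 2^{1}≡2, 2^{2}≡4, 2^{4}≡16. Then 2^{7} = 2^{4+2+1} ≡ 16 × 4 × 2 ≡ 2 (mod 21)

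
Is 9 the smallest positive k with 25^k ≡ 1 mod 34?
Powers of 25 mod 34: 25^1≡25, 25^2≡13, 25^3≡19, 25^4≡33, 25^5≡9, 25^6≡21, 25^7≡15, 25^8≡1. Already 25^8≡1, so the order is 8 < 9. No, the actual order is 8.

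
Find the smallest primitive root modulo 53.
g = 2. For each prime q|52: 2^{26}≡52, 2^{4}≡16, none ≡ 1, so ord_53(2) = 52 and 2 is a primitive root.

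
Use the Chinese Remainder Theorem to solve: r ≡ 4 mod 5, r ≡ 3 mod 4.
M = 5 × 4 = 20. M₁ = 4, y₁ ≡ 4 mod 5. M₂ = 5, y₂ ≡ 1 mod 4. r = 4×4×4 + 3×5×1 ≡ 19 mod 20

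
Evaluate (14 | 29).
(14/29) = 14^{14} mod 29 = -1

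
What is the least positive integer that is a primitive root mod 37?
g = 2. Powers: [2, 4, 8, 16, 32, 27, 17, ...] generates all 36 non-zero residues.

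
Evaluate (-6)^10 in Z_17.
By repeated squaring (mod 17): (-6)^{1}≡11, (-6)^{2}≡2, (-6)^{4}≡4, (-6)^{8}≡16. Then (-6)^{10} = (-6)^{8+2} ≡ 16 × 2 ≡ 15 (mod 17)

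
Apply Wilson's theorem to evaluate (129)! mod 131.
(130)! = (129)! × (130) ≡ -1 mod 131. So (129)! ≡ -1 × (130)^(-1) ≡ (-1)×(-1) = 1 mod 131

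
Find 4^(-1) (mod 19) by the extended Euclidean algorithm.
Extended GCD: 4(5) + 19(-1) = 1. So 4^(-1) ≡ 5 (mod 19). Verify: 4 × 5 = 20 ≡ 1 (mod 19)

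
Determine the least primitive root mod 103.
g = 5. Powers: [5, 25, 22, 7, 35, 72, 51, ...] generates all 102 non-zero residues.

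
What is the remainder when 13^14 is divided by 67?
By repeated squaring (mod 67): 13^{1}≡13, 13^{2}≡35, 13^{4}≡19, 13^{8}≡26. Then 13^{14} = 13^{8+4+2} ≡ 26 × 19 × 35 ≡ 4 (mod 67)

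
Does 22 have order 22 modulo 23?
22^{2} ≡ 1 mod 23 and 2 < 22, so ord_23(22) = 2 ≠ 22 and 22 is not a primitive root.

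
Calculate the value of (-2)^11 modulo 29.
By repeated squaring mod 29: (-2)^{1}≡27, (-2)^{2}≡4, (-2)^{4}≡16, (-2)^{8}≡24. Then (-2)^{11} = (-2)^{8+2+1} ≡ 24 × 4 × 27 ≡ 11 mod 29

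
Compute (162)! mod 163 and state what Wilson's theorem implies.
(162)! mod 163 = 162. Since this equals -1 (mod 163), Wilson confirms 163 is prime.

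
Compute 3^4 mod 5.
3^{4} = 81 ≡ 1 mod 5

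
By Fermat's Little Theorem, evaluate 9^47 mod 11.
By Fermat: 9^{10} ≡ 1 (mod 11). 47 = 4×10 + 7. So 9^{47} ≡ 9^{7} ≡ 4 (mod 11)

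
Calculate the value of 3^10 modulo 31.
By repeated squaring mod 31: 3^{1}≡3, 3^{2}≡9, 3^{4}≡19, 3^{8}≡20. Then 3^{10} = 3^{8+2} ≡ 20 × 9 ≡ 25 mod 31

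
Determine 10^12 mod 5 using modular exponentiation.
By repeated squaring (mod 5): 10^{1}≡0, 10^{2}≡0, 10^{4}≡0, 10^{8}≡0. Then 10^{12} = 10^{8+4} ≡ 0 × 0 ≡ 0 (mod 5)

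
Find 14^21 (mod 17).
Using Fermat: 14^{16} ≡ 1 (mod 17). 21 ≡ 5 (mod 16). So 14^{21} ≡ 14^{5} ≡ 12 (mod 17)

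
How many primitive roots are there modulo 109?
There are φ(109-1) = φ(108) = 36 primitive roots modulo 109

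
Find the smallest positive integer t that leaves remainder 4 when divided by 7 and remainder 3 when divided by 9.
M = 7 × 9 = 63. M₁ = 9, y₁ ≡ 4 mod 7. M₂ = 7, y₂ ≡ 4 mod 9. t = 4×9×4 + 3×7×4 ≡ 39 mod 63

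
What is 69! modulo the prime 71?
(70)! = (69)! × (70) ≡ -1 (mod 71). So (69)! ≡ -1 × (70)^(-1) ≡ (-1)×(-1) = 1 (mod 71)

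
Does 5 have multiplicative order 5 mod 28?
Powers of 5 mod 28: 5^1≡5, 5^2≡25, 5^3≡13, 5^4≡9, 5^5≡17, 5^6≡1. 5^5≡17≢1, so ord ≠ 5. No, the actual order is 6.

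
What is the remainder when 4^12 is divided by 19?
By repeated squaring (mod 19): 4^{1}≡4, 4^{2}≡16, 4^{4}≡9, 4^{8}≡5. Then 4^{12} = 4^{8+4} ≡ 5 × 9 ≡ 7 (mod 19)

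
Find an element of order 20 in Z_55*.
42 has order 20 mod 55 since 42^{20} ≡ 1 mod 55 and no smaller power works.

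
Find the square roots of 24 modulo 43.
The square roots of 24 mod 43 are 14 and 29. Verify: 14² = 196 ≡ 24 (mod 43)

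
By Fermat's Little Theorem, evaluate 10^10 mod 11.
By Fermat's Little Theorem, 10^{10} ≡ 1 mod 11 since 11 is prime and gcd(10, 11) = 1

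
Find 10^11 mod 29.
By repeated squaring mod 29: 10^{1}≡10, 10^{2}≡13, 10^{4}≡24, 10^{8}≡25. Then 10^{11} = 10^{8+2+1} ≡ 25 × 13 × 10 ≡ 2 mod 29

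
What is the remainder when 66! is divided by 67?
By Wilson's theorem, (66)! ≡ -1 ≡ 66 (mod 67)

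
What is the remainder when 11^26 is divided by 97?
By repeated squaring (mod 97): 11^{1}≡11, 11^{2}≡24, 11^{4}≡91, 11^{8}≡36, 11^{16}≡35. Then 11^{26} = 11^{16+8+2} ≡ 35 × 36 × 24 ≡ 73 (mod 97)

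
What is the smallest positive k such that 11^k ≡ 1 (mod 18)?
Powers of 11 mod 18: 11^1≡11, 11^2≡13, 11^3≡17, 11^4≡7, 11^5≡5, 11^6≡1. So the order of 11 is 6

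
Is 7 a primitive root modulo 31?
7^{15} ≡ 1 (mod 31) and 15 < 30, so ord_31(7) = 15 ≠ 30 and 7 is not a primitive root.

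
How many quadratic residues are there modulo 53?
For prime 53, there are (p-1)/2 = (53-1)/2 = 26 quadratic residues (excluding 0).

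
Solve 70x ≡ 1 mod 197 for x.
Since 197 is prime, by Fermat 70^(-1) ≡ 70^{195} ≡ 76 mod 197. Verify: 70 × 76 = 5320 ≡ 1 mod 197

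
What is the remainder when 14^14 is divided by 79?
By repeated squaring mod 79: 14^{1}≡14, 14^{2}≡38, 14^{4}≡22, 14^{8}≡10. Then 14^{14} = 14^{8+4+2} ≡ 10 × 22 × 38 ≡ 65 mod 79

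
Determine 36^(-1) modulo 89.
Since 89 is prime, by Fermat 36^(-1) ≡ 36^{87} ≡ 47 mod 89. Verify: 36 × 47 = 1692 ≡ 1 mod 89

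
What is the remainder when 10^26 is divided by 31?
By repeated squaring (mod 31): 10^{1}≡10, 10^{2}≡7, 10^{4}≡18, 10^{8}≡14, 10^{16}≡10. Then 10^{26} = 10^{16+8+2} ≡ 10 × 14 × 7 ≡ 19 (mod 31)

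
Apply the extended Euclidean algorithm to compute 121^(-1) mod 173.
Extended GCD: 121(-10) + 173(7) = 1. So 121^(-1) ≡ -10 ≡ 163 mod 173. Verify: 121 × 163 = 19723 ≡ 1 mod 173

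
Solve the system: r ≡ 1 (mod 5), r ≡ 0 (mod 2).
M = 5 × 2 = 10. M₁ = 2, y₁ ≡ 3 (mod 5). M₂ = 5, y₂ ≡ 1 (mod 2). r = 1×2×3 + 0×5×1 ≡ 6 (mod 10)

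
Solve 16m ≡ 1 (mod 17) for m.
Since 17 is prime, by Fermat 16^(-1) ≡ 16^{15} ≡ 16 (mod 17). Verify: 16 × 16 = 256 ≡ 1 (mod 17)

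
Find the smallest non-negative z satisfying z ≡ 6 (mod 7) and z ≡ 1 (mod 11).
M = 7 × 11 = 77. M₁ = 11, y₁ ≡ 2 (mod 7). M₂ = 7, y₂ ≡ 8 (mod 11). z = 6×11×2 + 1×7×8 ≡ 34 (mod 77)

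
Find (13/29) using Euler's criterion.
(13/29) = 13^{14} mod 29 = 1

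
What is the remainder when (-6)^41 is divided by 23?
Using Fermat: (-6)^{22} ≡ 1 mod 23. 41 ≡ 19 mod 22. So (-6)^{41} ≡ (-6)^{19} ≡ 5 mod 23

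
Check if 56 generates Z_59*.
ord_59(56) divides 58. For each prime q|58: 56^{29}≡58, 56^{2}≡9, none ≡ 1. So 56 has order 58 and is a primitive root mod 59.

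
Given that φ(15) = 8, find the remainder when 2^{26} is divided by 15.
By Euler: 2^{8} ≡ 1 (mod 15) since gcd(2, 15) = 1. 26 = 3×8 + 2. So 2^{26} ≡ 2^{2} ≡ 4 (mod 15)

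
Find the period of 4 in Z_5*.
Powers of 4 mod 5: 4^1≡4, 4^2≡1. Order = 2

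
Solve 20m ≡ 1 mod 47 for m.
Since 47 is prime, by Fermat 20^(-1) ≡ 20^{45} ≡ 40 mod 47. Verify: 20 × 40 = 800 ≡ 1 mod 47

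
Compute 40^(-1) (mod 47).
Since 47 is prime, by Fermat 40^(-1) ≡ 40^{45} ≡ 20 (mod 47). Verify: 40 × 20 = 800 ≡ 1 (mod 47)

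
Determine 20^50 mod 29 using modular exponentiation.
Using Fermat: 20^{28} ≡ 1 (mod 29). 50 ≡ 22 (mod 28). So 20^{50} ≡ 20^{22} ≡ 20 (mod 29)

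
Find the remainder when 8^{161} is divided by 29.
By Fermat: 8^{28} ≡ 1 mod 29. 161 = 5×28 + 21. So 8^{161} ≡ 8^{21} ≡ 12 mod 29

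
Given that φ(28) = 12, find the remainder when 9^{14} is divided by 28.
By Euler: 9^{12} ≡ 1 (mod 28) since gcd(9, 28) = 1. 14 = 1×12 + 2. So 9^{14} ≡ 9^{2} ≡ 25 (mod 28)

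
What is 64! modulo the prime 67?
(66)! = (64)! × (65) × (66) ≡ -1 mod 67. So (64)! ≡ -1 × [(66)(65)]^(-1) ≡ 33 mod 67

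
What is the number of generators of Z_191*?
There are φ(191-1) = φ(190) = 72 primitive roots modulo 191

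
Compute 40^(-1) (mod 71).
Since 71 is prime, by Fermat 40^(-1) ≡ 40^{69} ≡ 16 (mod 71). Verify: 40 × 16 = 640 ≡ 1 (mod 71)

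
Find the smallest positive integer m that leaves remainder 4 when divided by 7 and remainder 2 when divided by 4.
M = 7 × 4 = 28. M₁ = 4, y₁ ≡ 2 (mod 7). M₂ = 7, y₂ ≡ 3 (mod 4). m = 4×4×2 + 2×7×3 ≡ 18 (mod 28)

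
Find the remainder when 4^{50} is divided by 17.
By Fermat: 4^{16} ≡ 1 mod 17. 50 = 3×16 + 2. So 4^{50} ≡ 4^{2} ≡ 16 mod 17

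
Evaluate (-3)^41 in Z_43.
By repeated squaring (mod 43): (-3)^{1}≡40, (-3)^{2}≡9, (-3)^{4}≡38, (-3)^{8}≡25, (-3)^{16}≡23, (-3)^{32}≡13. Then (-3)^{41} = (-3)^{32+8+1} ≡ 13 × 25 × 40 ≡ 14 (mod 43)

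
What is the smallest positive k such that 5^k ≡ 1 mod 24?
Powers of 5 mod 24: 5^1≡5, 5^2≡1. ord_24(5) = 2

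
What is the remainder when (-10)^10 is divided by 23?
By repeated squaring mod 23: (-10)^{1}≡13, (-10)^{2}≡8, (-10)^{4}≡18, (-10)^{8}≡2. Then (-10)^{10} = (-10)^{8+2} ≡ 2 × 8 ≡ 16 mod 23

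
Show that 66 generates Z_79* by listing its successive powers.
66^1, 66^2, ..., 66^{78} mod 79: [66, 11, 15, 42, 7, 67, 77, 26, 57, 49, 74, 65, 24, 4, 27, 44, 60, 10, 28, 31, 71, 25, 70, 38, 59, 23, 17, 16, 29, 18, 3, 40, 33, 45, 47, 21, 43, 73, 78, 13, 68, 64, 37, 72, 12, 2, 53, 22, 30, 5, 14, 55, 75, 52, 35, 19, 69, 51, 48, 8, 54, 9, 41, 20, 56, 62, 63, 50, 61, 76, 39, 46, 34, 32, 58, 36, 6, 1]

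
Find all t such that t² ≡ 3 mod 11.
The square roots of 3 mod 11 are 5 and 6. Verify: 5² = 25 ≡ 3 mod 11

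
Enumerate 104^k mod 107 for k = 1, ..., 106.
104^1, 104^2, ..., 104^{106} mod 107: [104, 9, 80, 81, 78, 87, 60, 34, 5, 92, 45, 79, 84, 69, 7, 86, 63, 25, 32, 11, 74, 99, 24, 35, 2, 101, 18, 53, 55, 49, 67, 13, 68, 10, 77, 90, 51, 61, 31, 14, 65, 19, 50, 64, 22, 41, 91, 48, 70, 4, 95, 36, 106, 3, 98, 27, 26, 29, 20, 47, 73, 102, 15, 62, 28, 23, 38, 100, 21, 44, 82, 75, 96, 33, 8, 83, 72, 105, 6, 89, 54, 52, 58, 40, 94, 39, 97, 30, 17, 56, 46, 76, 93, 42, 88, 57, 43, 85, 66, 16, 59, 37, 103, 12, 71, 1]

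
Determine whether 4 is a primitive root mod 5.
4^{2} ≡ 1 mod 5 and 2 < 4, so ord_5(4) = 2 ≠ 4 and 4 is not a primitive root.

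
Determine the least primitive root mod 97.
g = 5. Powers: [5, 25, 28, 43, 21, 8, ...] generates all 96 non-zero residues.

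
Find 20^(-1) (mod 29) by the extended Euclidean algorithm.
Extended GCD: 20(-13) + 29(9) = 1. So 20^(-1) ≡ -13 ≡ 16 (mod 29). Verify: 20 × 16 = 320 ≡ 1 (mod 29)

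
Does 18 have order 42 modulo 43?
ord_43(18) divides 42. For each prime q|42: 18^{21}≡42, 18^{14}≡6, 18^{6}≡41, none ≡ 1. So 18 has order 42 and is a primitive root mod 43.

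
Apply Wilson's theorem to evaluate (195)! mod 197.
(196)! = (195)! × (196) ≡ -1 (mod 197). So (195)! ≡ -1 × (196)^(-1) ≡ (-1)×(-1) = 1 (mod 197)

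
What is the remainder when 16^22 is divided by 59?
By repeated squaring mod 59: 16^{1}≡16, 16^{2}≡20, 16^{4}≡46, 16^{8}≡51, 16^{16}≡5. Then 16^{22} = 16^{16+4+2} ≡ 5 × 46 × 20 ≡ 57 mod 59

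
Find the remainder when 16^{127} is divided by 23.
By Fermat: 16^{22} ≡ 1 mod 23. 127 = 5×22 + 17. So 16^{127} ≡ 16^{17} ≡ 4 mod 23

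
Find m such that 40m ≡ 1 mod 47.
Since 47 is prime, by Fermat 40^(-1) ≡ 40^{45} ≡ 20 mod 47. Verify: 40 × 20 = 800 ≡ 1 mod 47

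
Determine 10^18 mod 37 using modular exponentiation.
By repeated squaring (mod 37): 10^{1}≡10, 10^{2}≡26, 10^{4}≡10, 10^{8}≡26, 10^{16}≡10. Then 10^{18} = 10^{16+2} ≡ 10 × 26 ≡ 1 (mod 37)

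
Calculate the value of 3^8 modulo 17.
By repeated squaring (mod 17): 3^{1}≡3, 3^{2}≡9, 3^{4}≡13, 3^{8}≡16. So 3^{8} ≡ 16 (mod 17)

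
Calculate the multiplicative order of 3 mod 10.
Powers of 3 mod 10: 3^1≡3, 3^2≡9, 3^3≡7, 3^4≡1. So the order of 3 is 4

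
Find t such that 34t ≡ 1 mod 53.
Since 53 is prime, by Fermat 34^(-1) ≡ 34^{51} ≡ 39 mod 53. Verify: 34 × 39 = 1326 ≡ 1 mod 53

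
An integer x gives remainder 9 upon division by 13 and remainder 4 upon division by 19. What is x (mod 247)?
M = 13 × 19 = 247. M₁ = 19, y₁ ≡ 11 (mod 13). M₂ = 13, y₂ ≡ 3 (mod 19). x = 9×19×11 + 4×13×3 ≡ 61 (mod 247)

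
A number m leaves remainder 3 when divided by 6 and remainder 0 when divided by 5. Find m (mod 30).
M = 6 × 5 = 30. M₁ = 5, y₁ ≡ 5 (mod 6). M₂ = 6, y₂ ≡ 1 (mod 5). m = 3×5×5 + 0×6×1 ≡ 15 (mod 30)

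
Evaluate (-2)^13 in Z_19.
By repeated squaring (mod 19): (-2)^{1}≡17, (-2)^{2}≡4, (-2)^{4}≡16, (-2)^{8}≡9. Then (-2)^{13} = (-2)^{8+4+1} ≡ 9 × 16 × 17 ≡ 16 (mod 19)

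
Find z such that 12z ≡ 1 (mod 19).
Since 19 is prime, by Fermat 12^(-1) ≡ 12^{17} ≡ 8 (mod 19). Verify: 12 × 8 = 96 ≡ 1 (mod 19)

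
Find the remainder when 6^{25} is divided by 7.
By Fermat: 6^{6} ≡ 1 (mod 7). 25 = 4×6 + 1. So 6^{25} ≡ 6^{1} ≡ 6 (mod 7)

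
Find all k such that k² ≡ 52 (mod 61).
The square roots of 52 mod 61 are 28 and 33. Verify: 28² = 784 ≡ 52 (mod 61)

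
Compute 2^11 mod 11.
Using Fermat: 2^{10} ≡ 1 (mod 11). 11 ≡ 1 (mod 10). So 2^{11} ≡ 2^{1} ≡ 2 (mod 11)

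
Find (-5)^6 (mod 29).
By repeated squaring (mod 29): (-5)^{1}≡24, (-5)^{2}≡25, (-5)^{4}≡16. Then (-5)^{6} = (-5)^{4+2} ≡ 16 × 25 ≡ 23 (mod 29)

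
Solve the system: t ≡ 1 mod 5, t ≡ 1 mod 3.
M = 5 × 3 = 15. M₁ = 3, y₁ ≡ 2 mod 5. M₂ = 5, y₂ ≡ 2 mod 3. t = 1×3×2 + 1×5×2 ≡ 1 mod 15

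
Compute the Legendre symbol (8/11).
(8/11) = 8^{5} mod 11 = -1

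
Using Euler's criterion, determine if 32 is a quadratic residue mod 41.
By Euler's criterion: 32^{20} ≡ 1 mod 41. Since this equals 1, 32 is a QR.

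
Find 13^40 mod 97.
By repeated squaring mod 97: 13^{1}≡13, 13^{2}≡72, 13^{4}≡43, 13^{8}≡6, 13^{16}≡36, 13^{32}≡35. Then 13^{40} = 13^{32+8} ≡ 35 × 6 ≡ 16 mod 97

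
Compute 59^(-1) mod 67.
Since 67 is prime, by Fermat 59^(-1) ≡ 59^{65} ≡ 25 mod 67. Verify: 59 × 25 = 1475 ≡ 1 mod 67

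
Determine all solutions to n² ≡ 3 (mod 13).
The square roots of 3 mod 13 are 9 and 4. Verify: 9² = 81 ≡ 3 (mod 13)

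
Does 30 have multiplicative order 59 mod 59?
Powers of 30 mod 59: 30^1≡30, 30^2≡15, 30^3≡37, 30^4≡48, 30^5≡24, 30^6≡12, 30^7≡6, 30^8≡3, 30^9≡31, 30^10≡45, 30^11≡52, 30^12≡26, 30^13≡13, 30^14≡36, 30^15≡18, 30^16≡9, 30^17≡34, 30^18≡17, 30^19≡38, 30^20≡19, 30^21≡39, 30^22≡49, 30^23≡54, 30^24≡27, 30^25≡43, 30^26≡51, 30^27≡55, 30^28≡57, 30^29≡58, 30^30≡29, 30^31≡44, 30^32≡22, 30^33≡11, 30^34≡35, 30^35≡47, 30^36≡53, 30^37≡56, 30^38≡28, 30^39≡14, 30^40≡7, 30^41≡33, 30^42≡46, 30^43≡23, 30^44≡41, 30^45≡50, 30^46≡25, 30^47≡42, 30^48≡21, 30^49≡40, 30^50≡20, 30^51≡10, 30^52≡5, 30^53≡32, 30^54≡16, 30^55≡8, 30^56≡4, 30^57≡2, 30^58≡1. Already 30^58≡1, so the order is 58 < 59. No, the actual order is 58.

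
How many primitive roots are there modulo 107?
There are φ(107-1) = φ(106) = 52 primitive roots modulo 107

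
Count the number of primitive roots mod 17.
Number of primitive roots mod 17 = φ(p-1) = φ(16) = 8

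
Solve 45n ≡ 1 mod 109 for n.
Since 109 is prime, by Fermat 45^(-1) ≡ 45^{107} ≡ 63 mod 109. Verify: 45 × 63 = 2835 ≡ 1 mod 109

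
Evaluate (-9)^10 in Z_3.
By repeated squaring mod 3: (-9)^{1}≡0, (-9)^{2}≡0, (-9)^{4}≡0, (-9)^{8}≡0. Then (-9)^{10} = (-9)^{8+2} ≡ 0 × 0 ≡ 0 mod 3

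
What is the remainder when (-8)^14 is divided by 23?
By repeated squaring mod 23: (-8)^{1}≡15, (-8)^{2}≡18, (-8)^{4}≡2, (-8)^{8}≡4. Then (-8)^{14} = (-8)^{8+4+2} ≡ 4 × 2 × 18 ≡ 6 mod 23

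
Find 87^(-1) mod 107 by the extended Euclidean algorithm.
Extended GCD: 87(16) + 107(-13) = 1. So 87^(-1) ≡ 16 mod 107. Verify: 87 × 16 = 1392 ≡ 1 mod 107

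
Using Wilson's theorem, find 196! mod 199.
(198)! = (196)! × (197) × (198) ≡ -1 mod 199. So (196)! ≡ -1 × [(198)(197)]^(-1) ≡ 99 mod 199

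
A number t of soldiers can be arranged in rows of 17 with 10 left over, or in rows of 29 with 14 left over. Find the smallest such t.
M = 17 × 29 = 493. M₁ = 29, y₁ ≡ 10 (mod 17). M₂ = 17, y₂ ≡ 12 (mod 29). t = 10×29×10 + 14×17×12 ≡ 333 (mod 493)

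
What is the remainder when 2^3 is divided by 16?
2^{3} = 8 ≡ 8 mod 16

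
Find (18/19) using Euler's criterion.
(18/19) = 18^{9} mod 19 = -1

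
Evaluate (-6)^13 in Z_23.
By repeated squaring (mod 23): (-6)^{1}≡17, (-6)^{2}≡13, (-6)^{4}≡8, (-6)^{8}≡18. Then (-6)^{13} = (-6)^{8+4+1} ≡ 18 × 8 × 17 ≡ 10 (mod 23)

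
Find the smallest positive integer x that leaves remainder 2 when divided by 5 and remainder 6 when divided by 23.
M = 5 × 23 = 115. M₁ = 23, y₁ ≡ 2 mod 5. M₂ = 5, y₂ ≡ 14 mod 23. x = 2×23×2 + 6×5×14 ≡ 52 mod 115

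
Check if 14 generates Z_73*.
ord_73(14) divides 72. For each prime q|72: 14^{36}≡72, 14^{24}≡64, none ≡ 1. So 14 has order 72 and is a primitive root mod 73.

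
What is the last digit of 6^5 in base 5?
Using Fermat: 6^{4} ≡ 1 (mod 5). 5 ≡ 1 (mod 4). So 6^{5} ≡ 6^{1} ≡ 1 (mod 5)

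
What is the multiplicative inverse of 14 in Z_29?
Since 29 is prime, by Fermat 14^(-1) ≡ 14^{27} ≡ 27 (mod 29). Verify: 14 × 27 = 378 ≡ 1 (mod 29)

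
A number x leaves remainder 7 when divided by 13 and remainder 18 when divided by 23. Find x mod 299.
M = 13 × 23 = 299. M₁ = 23, y₁ ≡ 4 mod 13. M₂ = 13, y₂ ≡ 16 mod 23. x = 7×23×4 + 18×13×16 ≡ 202 mod 299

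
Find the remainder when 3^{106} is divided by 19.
By Fermat: 3^{18} ≡ 1 (mod 19). 106 = 5×18 + 16. So 3^{106} ≡ 3^{16} ≡ 17 (mod 19)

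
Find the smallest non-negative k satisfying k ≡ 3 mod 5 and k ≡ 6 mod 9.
M = 5 × 9 = 45. M₁ = 9, y₁ ≡ 4 mod 5. M₂ = 5, y₂ ≡ 2 mod 9. k = 3×9×4 + 6×5×2 ≡ 33 mod 45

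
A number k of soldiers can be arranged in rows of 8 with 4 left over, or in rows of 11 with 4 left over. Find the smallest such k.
M = 8 × 11 = 88. M₁ = 11, y₁ ≡ 3 (mod 8). M₂ = 8, y₂ ≡ 7 (mod 11). k = 4×11×3 + 4×8×7 ≡ 4 (mod 88)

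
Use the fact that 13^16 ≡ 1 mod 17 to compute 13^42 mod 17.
By Fermat: 13^{16} ≡ 1 mod 17. 42 = 2×16 + 10. So 13^{42} ≡ 13^{10} ≡ 16 mod 17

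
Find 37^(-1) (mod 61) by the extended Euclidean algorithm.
Extended GCD: 37(-28) + 61(17) = 1. So 37^(-1) ≡ -28 ≡ 33 (mod 61). Verify: 37 × 33 = 1221 ≡ 1 (mod 61)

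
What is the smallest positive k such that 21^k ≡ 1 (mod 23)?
Powers of 21 mod 23: 21^1≡21, 21^2≡4, 21^3≡15, 21^4≡16, 21^5≡14, 21^6≡18, 21^7≡10, 21^8≡3, 21^9≡17, 21^10≡12, 21^11≡22, 21^12≡2, 21^13≡19, 21^14≡8, 21^15≡7, 21^16≡9, 21^17≡5, 21^18≡13, 21^19≡20, 21^20≡6, 21^21≡11, 21^22≡1. ord_23(21) = 22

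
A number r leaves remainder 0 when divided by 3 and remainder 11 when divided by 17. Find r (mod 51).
M = 3 × 17 = 51. M₁ = 17, y₁ ≡ 2 (mod 3). M₂ = 3, y₂ ≡ 6 (mod 17). r = 0×17×2 + 11×3×6 ≡ 45 (mod 51)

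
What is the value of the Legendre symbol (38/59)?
(38/59) = 38^{29} mod 59 = -1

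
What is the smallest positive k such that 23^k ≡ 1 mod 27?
Powers of 23 mod 27: 23^1≡23, 23^2≡16, 23^3≡17, 23^4≡13, 23^5≡2, 23^6≡19, 23^7≡5, 23^8≡7, 23^9≡26, 23^10≡4, 23^11≡11, 23^12≡10, 23^13≡14, 23^14≡25, 23^15≡8, 23^16≡22, 23^17≡20, 23^18≡1. So the order of 23 is 18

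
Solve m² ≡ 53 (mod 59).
The square roots of 53 mod 59 are 17 and 42. Verify: 17² = 289 ≡ 53 (mod 59)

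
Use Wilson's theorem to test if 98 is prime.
(97)! mod 98 = 0. Since 0 ≢ -1 mod 98, 98 is not prime.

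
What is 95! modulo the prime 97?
(96)! = (95)! × (96) ≡ -1 (mod 97). So (95)! ≡ -1 × (96)^(-1) ≡ (-1)×(-1) = 1 (mod 97)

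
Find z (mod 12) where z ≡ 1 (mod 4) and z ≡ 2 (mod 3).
M = 4 × 3 = 12. M₁ = 3, y₁ ≡ 3 (mod 4). M₂ = 4, y₂ ≡ 1 (mod 3). z = 1×3×3 + 2×4×1 ≡ 5 (mod 12)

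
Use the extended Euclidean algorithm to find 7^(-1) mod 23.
Extended GCD: 7(10) + 23(-3) = 1. So 7^(-1) ≡ 10 mod 23. Verify: 7 × 10 = 70 ≡ 1 mod 23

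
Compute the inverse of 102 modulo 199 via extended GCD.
Extended GCD: 102(80) + 199(-41) = 1. So 102^(-1) ≡ 80 (mod 199). Verify: 102 × 80 = 8160 ≡ 1 (mod 199)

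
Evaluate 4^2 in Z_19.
4^{2} = 16 ≡ 16 mod 19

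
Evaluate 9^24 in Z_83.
By repeated squaring (mod 83): 9^{1}≡9, 9^{2}≡81, 9^{4}≡4, 9^{8}≡16, 9^{16}≡7. Then 9^{24} = 9^{16+8} ≡ 7 × 16 ≡ 29 (mod 83)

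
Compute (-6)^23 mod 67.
By repeated squaring (mod 67): (-6)^{1}≡61, (-6)^{2}≡36, (-6)^{4}≡23, (-6)^{8}≡60, (-6)^{16}≡49. Then (-6)^{23} = (-6)^{16+4+2+1} ≡ 49 × 23 × 36 × 61 ≡ 46 (mod 67)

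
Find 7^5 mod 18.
By repeated squaring mod 18: 7^{1}≡7, 7^{2}≡13, 7^{4}≡7. Then 7^{5} = 7^{4+1} ≡ 7 × 7 ≡ 13 mod 18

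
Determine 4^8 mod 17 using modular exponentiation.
By repeated squaring (mod 17): 4^{1}≡4, 4^{2}≡16, 4^{4}≡1, 4^{8}≡1. So 4^{8} ≡ 1 (mod 17)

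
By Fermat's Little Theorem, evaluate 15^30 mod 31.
By Fermat's Little Theorem, 15^{30} ≡ 1 (mod 31) since 31 is prime and gcd(15, 31) = 1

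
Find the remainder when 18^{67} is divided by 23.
By Fermat: 18^{22} ≡ 1 mod 23. 67 = 3×22 + 1. So 18^{67} ≡ 18^{1} ≡ 18 mod 23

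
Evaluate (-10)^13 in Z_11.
Using Fermat: (-10)^{10} ≡ 1 mod 11. 13 ≡ 3 mod 10. So (-10)^{13} ≡ (-10)^{3} ≡ 1 mod 11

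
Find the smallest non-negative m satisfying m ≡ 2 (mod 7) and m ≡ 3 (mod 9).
M = 7 × 9 = 63. M₁ = 9, y₁ ≡ 4 (mod 7). M₂ = 7, y₂ ≡ 4 (mod 9). m = 2×9×4 + 3×7×4 ≡ 30 (mod 63)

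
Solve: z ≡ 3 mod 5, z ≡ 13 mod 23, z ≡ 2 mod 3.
M = 5 × 23 × 3 = 345. M₁ = 69, y₁ ≡ 4 mod 5. M₂ = 15, y₂ ≡ 20 mod 23. M₃ = 115, y₃ ≡ 1 mod 3. z = 3×69×4 + 13×15×20 + 2×115×1 ≡ 128 mod 345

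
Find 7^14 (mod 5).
Using Fermat: 7^{4} ≡ 1 (mod 5). 14 ≡ 2 (mod 4). So 7^{14} ≡ 7^{2} ≡ 4 (mod 5)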